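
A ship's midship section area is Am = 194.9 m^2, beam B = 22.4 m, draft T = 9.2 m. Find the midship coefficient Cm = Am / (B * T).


Formula: Cm = Am / (B * T)
Step 1 — B * T = 22.4 * 9.2 = 206.08 m^2
Step 2 — Cm = 194.9 / 206.08 ≈ 0.94575 (5 s.f.)

0.94575


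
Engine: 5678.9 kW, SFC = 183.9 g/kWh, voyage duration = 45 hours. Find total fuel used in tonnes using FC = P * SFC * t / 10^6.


Formula: FC (tonnes) = P * SFC * t / 1,000,000
Step 1 — P * SFC * t = 5678.9 * 183.9 * 45 = 46995736.95 g
Step 2 — FC (tonnes) = 46995736.95 / 1,000,000 ≈ 46.996 tonnes (5 s.f.)

46.996 tonnes


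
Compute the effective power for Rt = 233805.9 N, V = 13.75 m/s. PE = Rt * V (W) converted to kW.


Formula: PE = Rt * V / 1000 (kW)
Step 1 — PE (W) = 233805.9 * 13.75 = 3214831.125 W
Step 2 — PE (kW) = 3214831.125 / 1000 ≈ 3214.8 kW (5 s.f.)

3214.8 kW


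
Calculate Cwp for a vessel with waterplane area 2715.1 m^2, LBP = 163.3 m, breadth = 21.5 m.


Formula: Cwp = Aw / (L * B)
Step 1 — L * B = 163.3 * 21.5 = 3510.95 m^2
Step 2 — Cwp = 2715.1 / 3510.95 ≈ 0.77332 (5 s.f.)

0.77332


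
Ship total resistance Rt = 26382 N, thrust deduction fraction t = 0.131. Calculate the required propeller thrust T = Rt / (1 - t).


Formula: T = Rt / (1 - t)
Step 1 — (1 - t) = 1 - 0.131 = 0.869
Step 2 — T = 26382 / 0.869 ≈ 30359 N (5 s.f.)

30359 N


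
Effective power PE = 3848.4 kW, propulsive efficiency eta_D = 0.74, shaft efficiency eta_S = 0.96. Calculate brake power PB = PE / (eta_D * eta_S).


Formula: PB = PE / (eta_D * eta_S)
Step 1 — combined efficiency = eta_D * eta_S = 0.74 * 0.96 = 0.7104
Step 2 — PB = 3848.4 / 0.7104 ≈ 5417.2 kW (5 s.f.)

5417.2 kW


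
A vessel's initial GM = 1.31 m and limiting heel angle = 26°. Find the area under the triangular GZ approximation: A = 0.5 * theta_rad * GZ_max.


Formula: GZ_max = GM * sin(theta); Area = 0.5 * theta_rad * GZ_max
Step 1 — GZ_max = 1.31 * sin(26°) = 1.31 * 0.438371 = 0.574266 m
Step 2 — theta_rad = 26 * pi/180 = 0.453786 rad
Step 3 — Area = 0.5 * 0.453786 * 0.574266 ≈ 0.13030 m·rad (5 s.f.)

0.13030 m·rad


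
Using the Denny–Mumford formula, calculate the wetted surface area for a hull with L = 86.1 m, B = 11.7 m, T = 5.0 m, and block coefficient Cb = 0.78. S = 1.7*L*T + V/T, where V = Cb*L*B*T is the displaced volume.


Formula: S = 1.7*L*T + V/T with V = Cb*L*B*T, i.e. S = L * (1.7*T + Cb*B)
Step 1 — 1.7*T = 1.7 * 5.0 = 8.5 m
Step 2 — Cb*B = 0.78 * 11.7 = 9.126 m
Step 3 — 1.7*T + Cb*B = 8.5 + 9.126 = 17.626 m
Step 4 — S = 86.1 * 17.626 ≈ 1517.6 m^2 (5 s.f.)

1517.6 m^2


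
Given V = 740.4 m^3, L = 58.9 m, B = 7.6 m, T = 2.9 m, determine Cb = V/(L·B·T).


Formula: Cb = V / (L * B * T)
Step 1 — L * B * T = 58.9 * 7.6 * 2.9 = 1298.156 m^3
Step 2 — Cb = 740.4 / 1298.156 ≈ 0.57035 (5 s.f.)

0.57035


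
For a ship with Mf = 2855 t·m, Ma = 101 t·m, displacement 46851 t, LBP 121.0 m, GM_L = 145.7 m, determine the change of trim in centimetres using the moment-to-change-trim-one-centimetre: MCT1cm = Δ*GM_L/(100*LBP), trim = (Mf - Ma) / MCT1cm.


Formula: net trimming moment = Mf - Ma; MCT1cm = Δ*GM_L/(100*LBP); trim = net moment / MCT1cm
Step 1 — net trimming moment = 2855 - 101 = 2754 t·m
Step 2 — MCT1cm = 46851 * 145.7 / (100 * 121.0) = 564.148 t·m/cm
Step 3 — trim = 2754 / 564.148 ≈ 4.8817 cm (5 s.f.)

4.8817 cm


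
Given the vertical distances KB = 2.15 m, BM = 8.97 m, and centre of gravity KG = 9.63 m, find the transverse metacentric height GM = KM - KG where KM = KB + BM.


Formula: GM = KB + BM - KG
Step 1 — KM = KB + BM = 2.15 + 8.97 = 11.12 m
Step 2 — GM = KM - KG = 11.12 - 9.63 = 1.49 m

1.49 m


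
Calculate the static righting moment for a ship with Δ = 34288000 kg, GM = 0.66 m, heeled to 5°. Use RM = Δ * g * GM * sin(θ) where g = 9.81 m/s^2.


Formula: GZ = GM * sin(theta); RM = disp * g * GZ
Step 1 — GZ = 0.66 * sin(5°) = 0.66 * 0.087156 = 0.057523 m
Step 2 — RM = 34288000 * 9.81 * 0.057523 ≈ 19349000 N·m (5 s.f.)

19349000 N·m


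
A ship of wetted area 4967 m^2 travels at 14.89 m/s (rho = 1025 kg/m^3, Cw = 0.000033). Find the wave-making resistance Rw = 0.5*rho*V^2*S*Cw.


Formula: Rw = 0.5 * rho * V^2 * S * Cw
Step 1 — V^2 = 14.89^2 = 221.7121
Step 2 — 0.5 * rho * V^2 = 0.5 * 1025 * 221.7121 = 113627.45125
Step 3 — Rw = 113627.45125 * 4967 * 0.000033 ≈ 18625 N (5 s.f.)

18625 N


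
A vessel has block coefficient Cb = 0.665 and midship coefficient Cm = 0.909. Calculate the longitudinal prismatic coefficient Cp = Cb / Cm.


Formula: Cp = Cb / Cm
Substituting: Cp = 0.665 / 0.909
Result: Cp ≈ 0.73157 (5 s.f.)

0.73157


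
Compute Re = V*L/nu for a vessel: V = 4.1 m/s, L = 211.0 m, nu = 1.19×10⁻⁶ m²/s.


Formula: Re = V * L / nu
Step 1 — V * L = 4.1 * 211.0 = 865.1 m^2/s
Step 2 — Re = 865.1 / 1.19e-6 = 7.27e+08

7.27e+08


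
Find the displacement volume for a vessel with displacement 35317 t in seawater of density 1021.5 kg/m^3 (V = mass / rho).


Formula: V = mass / rho
Step 1 — convert tonnes to kg: 35317 t * 1000 = 35317000 kg
Step 2 — V = 35317000 / 1021.5 ≈ 34574 m^3 (5 s.f.)

34574 m^3


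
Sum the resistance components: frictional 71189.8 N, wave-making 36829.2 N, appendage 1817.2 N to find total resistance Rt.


Formula: Rt = Rf + Rw + Ra
Substituting: Rt = 71189.8 + 36829.2 + 1817.2
Result: Rt = 109836.2 N

109836.2 N


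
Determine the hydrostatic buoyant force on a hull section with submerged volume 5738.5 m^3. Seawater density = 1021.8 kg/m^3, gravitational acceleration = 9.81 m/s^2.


Formula: Fb = rho * g * V
Substituting: Fb = 1021.8 * 9.81 * 5738.5
Intermediate: 1021.8 * 9.81 = 10023.858
Result: Fb = 10023.858 * 5738.5 ≈ 57522000 N (5 s.f.)

57522000 N


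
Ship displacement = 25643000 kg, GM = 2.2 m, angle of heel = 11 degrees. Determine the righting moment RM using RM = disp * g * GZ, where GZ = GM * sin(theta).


Formula: GZ = GM * sin(theta); RM = disp * g * GZ
Step 1 — GZ = 2.2 * sin(11°) = 2.2 * 0.190809 = 0.41978 m
Step 2 — RM = 25643000 * 9.81 * 0.41978 ≈ 105600000 N·m (5 s.f.)

105600000 N·m


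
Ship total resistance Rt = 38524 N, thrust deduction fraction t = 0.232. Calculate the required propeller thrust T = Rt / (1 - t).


Formula: T = Rt / (1 - t)
Step 1 — (1 - t) = 1 - 0.232 = 0.768
Step 2 — T = 38524 / 0.768 ≈ 50161 N (5 s.f.)

50161 N


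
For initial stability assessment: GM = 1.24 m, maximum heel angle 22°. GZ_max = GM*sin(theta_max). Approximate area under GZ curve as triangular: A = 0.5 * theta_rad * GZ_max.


Formula: GZ_max = GM * sin(theta); Area = 0.5 * theta_rad * GZ_max
Step 1 — GZ_max = 1.24 * sin(22°) = 1.24 * 0.374607 = 0.464513 m
Step 2 — theta_rad = 22 * pi/180 = 0.383972 rad
Step 3 — Area = 0.5 * 0.383972 * 0.464513 ≈ 0.089180 m·rad (5 s.f.)

0.089180 m·rad


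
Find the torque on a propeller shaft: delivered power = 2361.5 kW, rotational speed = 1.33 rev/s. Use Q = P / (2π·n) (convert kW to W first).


Formula: Q = P_W / (2 * pi * n)
Step 1 — P_W = 2361.5 kW * 1000 = 2361500.0 W
Step 2 — 2 * pi * n = 2 * pi * 1.33 = 8.356636
Step 3 — Q = 2361500.0 / 8.356636 ≈ 282590 N·m (5 s.f.)

282590 N·m


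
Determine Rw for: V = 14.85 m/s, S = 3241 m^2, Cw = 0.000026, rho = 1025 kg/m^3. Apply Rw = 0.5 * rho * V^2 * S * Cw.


Formula: Rw = 0.5 * rho * V^2 * S * Cw
Step 1 — V^2 = 14.85^2 = 220.5225
Step 2 — 0.5 * rho * V^2 = 0.5 * 1025 * 220.5225 = 113017.78125
Step 3 — Rw = 113017.78125 * 3241 * 0.000026 ≈ 9523.6 N (5 s.f.)

9523.6 N


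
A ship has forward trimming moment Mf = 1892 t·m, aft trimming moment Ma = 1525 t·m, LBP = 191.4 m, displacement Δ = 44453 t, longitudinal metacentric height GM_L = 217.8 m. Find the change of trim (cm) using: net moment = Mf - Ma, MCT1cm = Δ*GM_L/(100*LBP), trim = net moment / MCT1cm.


Formula: net trimming moment = Mf - Ma; MCT1cm = Δ*GM_L/(100*LBP); trim = net moment / MCT1cm
Step 1 — net trimming moment = 1892 - 1525 = 367 t·m
Step 2 — MCT1cm = 44453 * 217.8 / (100 * 191.4) = 505.8445 t·m/cm
Step 3 — trim = 367 / 505.8445 ≈ 0.72552 cm (5 s.f.)

0.72552 cm


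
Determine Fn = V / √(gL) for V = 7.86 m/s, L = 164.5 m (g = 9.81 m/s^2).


Formula: Fn = V / sqrt(g * L)
Step 1 — g * L = 9.81 * 164.5 = 1613.745
Step 2 — sqrt(g * L) = sqrt(1613.745) = 40.171445
Step 3 — Fn = 7.86 / 40.171445 ≈ 0.19566 (5 s.f.)

0.19566


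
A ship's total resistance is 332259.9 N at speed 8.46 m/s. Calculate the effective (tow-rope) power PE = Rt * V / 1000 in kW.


Formula: PE = Rt * V / 1000 (kW)
Step 1 — PE (W) = 332259.9 * 8.46 = 2810918.754 W
Step 2 — PE (kW) = 2810918.754 / 1000 ≈ 2810.9 kW (5 s.f.)

2810.9 kW


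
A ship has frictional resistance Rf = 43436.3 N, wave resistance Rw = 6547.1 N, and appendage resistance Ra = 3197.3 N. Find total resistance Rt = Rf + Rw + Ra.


Formula: Rt = Rf + Rw + Ra
Substituting: Rt = 43436.3 + 6547.1 + 3197.3
Result: Rt = 53180.7 N

53180.7 N


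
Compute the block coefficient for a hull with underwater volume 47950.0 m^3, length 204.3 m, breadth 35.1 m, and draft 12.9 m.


Formula: Cb = V / (L * B * T)
Step 1 — L * B * T = 204.3 * 35.1 * 12.9 = 92504.997 m^3
Step 2 — Cb = 47950.0 / 92504.997 ≈ 0.51835 (5 s.f.)

0.51835


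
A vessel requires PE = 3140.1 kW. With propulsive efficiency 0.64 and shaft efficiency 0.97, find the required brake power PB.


Formula: PB = PE / (eta_D * eta_S)
Step 1 — combined efficiency = eta_D * eta_S = 0.64 * 0.97 = 0.6208
Step 2 — PB = 3140.1 / 0.6208 ≈ 5058.2 kW (5 s.f.)

5058.2 kW


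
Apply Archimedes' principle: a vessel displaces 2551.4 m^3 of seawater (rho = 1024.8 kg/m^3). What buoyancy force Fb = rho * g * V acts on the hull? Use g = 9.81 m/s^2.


Formula: Fb = rho * g * V
Substituting: Fb = 1024.8 * 9.81 * 2551.4
Intermediate: 1024.8 * 9.81 = 10053.288
Result: Fb = 10053.288 * 2551.4 ≈ 25650000 N (5 s.f.)

25650000 N


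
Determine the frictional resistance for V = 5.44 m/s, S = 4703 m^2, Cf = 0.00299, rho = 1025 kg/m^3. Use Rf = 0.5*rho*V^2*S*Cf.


Formula: Rf = 0.5 * rho * V^2 * S * Cf
Step 1 — V^2 = 5.44^2 = 29.5936
Step 2 — 0.5 * rho * V^2 = 0.5 * 1025 * 29.5936 = 15166.72
Step 3 — Rf = 15166.72 * 4703 * 0.00299 ≈ 213270 N (5 s.f.)

213270 N


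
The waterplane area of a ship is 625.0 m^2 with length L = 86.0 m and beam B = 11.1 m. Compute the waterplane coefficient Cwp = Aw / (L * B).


Formula: Cwp = Aw / (L * B)
Step 1 — L * B = 86.0 * 11.1 = 954.6 m^2
Step 2 — Cwp = 625.0 / 954.6 ≈ 0.65472 (5 s.f.)

0.65472


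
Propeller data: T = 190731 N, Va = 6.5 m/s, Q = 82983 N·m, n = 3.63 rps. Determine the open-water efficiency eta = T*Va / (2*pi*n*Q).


Formula: eta = T * Va / (2 * pi * n * Q)
Step 1 — numerator = T * Va = 190731 * 6.5 = 1239751.5
Step 2 — 2 * pi * n = 2 * pi * 3.63 = 22.807963
Step 3 — denominator = 22.807963 * 82983 = 1892673.19
Step 4 — eta = 1239751.5 / 1892673.19 ≈ 0.65503 (5 s.f.)

0.65503


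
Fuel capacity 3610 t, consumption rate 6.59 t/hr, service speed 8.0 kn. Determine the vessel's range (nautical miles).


Formula: endurance = fuel / rate; range = endurance * speed
Step 1 — endurance = 3610 / 6.59 = 547.7997 hours
Step 2 — range = 547.7997 * 8.0 ≈ 4382.4 nautical miles (5 s.f.)

4382.4 NM


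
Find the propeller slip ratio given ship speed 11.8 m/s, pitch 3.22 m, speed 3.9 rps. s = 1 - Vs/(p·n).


Formula: s = 1 - Vs / (p * n)
Step 1 — p * n = 3.22 * 3.9 = 12.558
Step 2 — Vs / (p*n) = 11.8 / 12.558 = 0.93964 (6 d.p.)
Step 3 — s = 1 - 0.93964 = 0.06036

0.06036


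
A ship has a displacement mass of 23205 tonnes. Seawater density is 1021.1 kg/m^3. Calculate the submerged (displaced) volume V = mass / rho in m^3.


Formula: V = mass / rho
Step 1 — convert tonnes to kg: 23205 t * 1000 = 23205000 kg
Step 2 — V = 23205000 / 1021.1 ≈ 22725 m^3 (5 s.f.)

22725 m^3


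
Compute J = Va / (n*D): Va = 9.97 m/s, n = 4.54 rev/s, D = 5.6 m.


Formula: J = Va / (n * D)
Step 1 — n * D = 4.54 * 5.6 = 25.424
Step 2 — J = 9.97 / 25.424 ≈ 0.39215 (5 s.f.)

0.39215


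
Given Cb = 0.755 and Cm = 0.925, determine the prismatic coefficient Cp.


Formula: Cp = Cb / Cm
Substituting: Cp = 0.755 / 0.925
Result: Cp ≈ 0.81622 (5 s.f.)

0.81622


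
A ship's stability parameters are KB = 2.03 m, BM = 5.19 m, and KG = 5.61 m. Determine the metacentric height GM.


Formula: GM = KB + BM - KG
Step 1 — KM = KB + BM = 2.03 + 5.19 = 7.22 m
Step 2 — GM = KM - KG = 7.22 - 5.61 = 1.61 m

1.61 m


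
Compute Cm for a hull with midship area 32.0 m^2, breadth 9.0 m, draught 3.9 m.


Formula: Cm = Am / (B * T)
Step 1 — B * T = 9.0 * 3.9 = 35.1 m^2
Step 2 — Cm = 32.0 / 35.1 ≈ 0.91168 (5 s.f.)

0.91168


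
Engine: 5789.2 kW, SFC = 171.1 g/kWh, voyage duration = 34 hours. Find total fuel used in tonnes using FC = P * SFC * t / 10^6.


Formula: FC (tonnes) = P * SFC * t / 1,000,000
Step 1 — P * SFC * t = 5789.2 * 171.1 * 34 = 33678092.08 g
Step 2 — FC (tonnes) = 33678092.08 / 1,000,000 ≈ 33.678 tonnes (5 s.f.)

33.678 tonnes


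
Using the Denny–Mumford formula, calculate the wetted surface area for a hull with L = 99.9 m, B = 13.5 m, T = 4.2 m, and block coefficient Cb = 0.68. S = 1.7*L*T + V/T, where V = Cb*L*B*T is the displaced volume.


Formula: S = 1.7*L*T + V/T with V = Cb*L*B*T, i.e. S = L * (1.7*T + Cb*B)
Step 1 — 1.7*T = 1.7 * 4.2 = 7.14 m
Step 2 — Cb*B = 0.68 * 13.5 = 9.18 m
Step 3 — 1.7*T + Cb*B = 7.14 + 9.18 = 16.32 m
Step 4 — S = 99.9 * 16.32 ≈ 1630.4 m^2 (5 s.f.)

1630.4 m^2


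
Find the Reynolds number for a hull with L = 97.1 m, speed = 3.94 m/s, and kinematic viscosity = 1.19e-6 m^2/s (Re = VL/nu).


Formula: Re = V * L / nu
Step 1 — V * L = 3.94 * 97.1 = 382.574 m^2/s
Step 2 — Re = 382.574 / 1.19e-6 = 3.21e+08

3.21e+08


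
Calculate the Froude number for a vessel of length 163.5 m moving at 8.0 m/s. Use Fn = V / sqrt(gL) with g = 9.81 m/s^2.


Formula: Fn = V / sqrt(g * L)
Step 1 — g * L = 9.81 * 163.5 = 1603.935
Step 2 — sqrt(g * L) = sqrt(1603.935) = 40.049157
Step 3 — Fn = 8.0 / 40.049157 ≈ 0.19975 (5 s.f.)

0.19975


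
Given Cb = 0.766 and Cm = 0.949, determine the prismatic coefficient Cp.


Formula: Cp = Cb / Cm
Substituting: Cp = 0.766 / 0.949
Result: Cp ≈ 0.80717 (5 s.f.)

0.80717


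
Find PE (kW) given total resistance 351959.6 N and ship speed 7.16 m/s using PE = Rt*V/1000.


Formula: PE = Rt * V / 1000 (kW)
Step 1 — PE (W) = 351959.6 * 7.16 = 2520030.736 W
Step 2 — PE (kW) = 2520030.736 / 1000 ≈ 2520.0 kW (5 s.f.)

2520.0 kW


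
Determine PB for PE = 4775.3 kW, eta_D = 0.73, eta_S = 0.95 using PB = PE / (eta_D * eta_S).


Formula: PB = PE / (eta_D * eta_S)
Step 1 — combined efficiency = eta_D * eta_S = 0.73 * 0.95 = 0.6935
Step 2 — PB = 4775.3 / 0.6935 ≈ 6885.8 kW (5 s.f.)

6885.8 kW


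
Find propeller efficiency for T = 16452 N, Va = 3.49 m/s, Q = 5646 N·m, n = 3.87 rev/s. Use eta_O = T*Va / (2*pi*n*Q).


Formula: eta = T * Va / (2 * pi * n * Q)
Step 1 — numerator = T * Va = 16452 * 3.49 = 57417.48
Step 2 — 2 * pi * n = 2 * pi * 3.87 = 24.315927
Step 3 — denominator = 24.315927 * 5646 = 137287.72
Step 4 — eta = 57417.48 / 137287.72 ≈ 0.41823 (5 s.f.)

0.41823


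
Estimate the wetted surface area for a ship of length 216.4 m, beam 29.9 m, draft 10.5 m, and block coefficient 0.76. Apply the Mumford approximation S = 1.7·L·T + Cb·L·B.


Formula: S = 1.7*L*T + V/T with V = Cb*L*B*T, i.e. S = L * (1.7*T + Cb*B)
Step 1 — 1.7*T = 1.7 * 10.5 = 17.85 m
Step 2 — Cb*B = 0.76 * 29.9 = 22.724 m
Step 3 — 1.7*T + Cb*B = 17.85 + 22.724 = 40.574 m
Step 4 — S = 216.4 * 40.574 ≈ 8780.2 m^2 (5 s.f.)

8780.2 m^2


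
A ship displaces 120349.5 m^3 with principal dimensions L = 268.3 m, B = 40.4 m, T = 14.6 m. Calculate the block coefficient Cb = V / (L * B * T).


Formula: Cb = V / (L * B * T)
Step 1 — L * B * T = 268.3 * 40.4 * 14.6 = 158254.072 m^3
Step 2 — Cb = 120349.5 / 158254.072 ≈ 0.76048 (5 s.f.)

0.76048


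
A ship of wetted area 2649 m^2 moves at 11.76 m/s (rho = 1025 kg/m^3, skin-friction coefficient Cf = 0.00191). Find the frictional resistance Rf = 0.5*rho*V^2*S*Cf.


Formula: Rf = 0.5 * rho * V^2 * S * Cf
Step 1 — V^2 = 11.76^2 = 138.2976
Step 2 — 0.5 * rho * V^2 = 0.5 * 1025 * 138.2976 = 70877.52
Step 3 — Rf = 70877.52 * 2649 * 0.00191 ≈ 358610 N (5 s.f.)

358610 N


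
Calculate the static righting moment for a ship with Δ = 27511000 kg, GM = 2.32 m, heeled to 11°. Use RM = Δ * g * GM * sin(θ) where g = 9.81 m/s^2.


Formula: GZ = GM * sin(theta); RM = disp * g * GZ
Step 1 — GZ = 2.32 * sin(11°) = 2.32 * 0.190809 = 0.442677 m
Step 2 — RM = 27511000 * 9.81 * 0.442677 ≈ 119470000 N·m (5 s.f.)

119470000 N·m


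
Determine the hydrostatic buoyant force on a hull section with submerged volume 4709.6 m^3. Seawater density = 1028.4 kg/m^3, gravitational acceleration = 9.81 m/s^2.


Formula: Fb = rho * g * V
Substituting: Fb = 1028.4 * 9.81 * 4709.6
Intermediate: 1028.4 * 9.81 = 10088.604
Result: Fb = 10088.604 * 4709.6 ≈ 47513000 N (5 s.f.)

47513000 N


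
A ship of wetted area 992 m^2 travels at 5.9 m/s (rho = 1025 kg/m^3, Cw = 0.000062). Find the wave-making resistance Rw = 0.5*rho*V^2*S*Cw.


Formula: Rw = 0.5 * rho * V^2 * S * Cw
Step 1 — V^2 = 5.9^2 = 34.81
Step 2 — 0.5 * rho * V^2 = 0.5 * 1025 * 34.81 = 17840.125
Step 3 — Rw = 17840.125 * 992 * 0.000062 ≈ 1097.2 N (5 s.f.)

1097.2 N


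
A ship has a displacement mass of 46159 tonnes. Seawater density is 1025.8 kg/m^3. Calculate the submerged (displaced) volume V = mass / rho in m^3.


Formula: V = mass / rho
Step 1 — convert tonnes to kg: 46159 t * 1000 = 46159000 kg
Step 2 — V = 46159000 / 1025.8 ≈ 44998 m^3 (5 s.f.)

44998 m^3


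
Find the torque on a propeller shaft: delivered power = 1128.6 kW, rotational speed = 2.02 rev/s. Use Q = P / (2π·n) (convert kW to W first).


Formula: Q = P_W / (2 * pi * n)
Step 1 — P_W = 1128.6 kW * 1000 = 1128600.0 W
Step 2 — 2 * pi * n = 2 * pi * 2.02 = 12.692034
Step 3 — Q = 1128600.0 / 12.692034 ≈ 88922 N·m (5 s.f.)

88922 N·m


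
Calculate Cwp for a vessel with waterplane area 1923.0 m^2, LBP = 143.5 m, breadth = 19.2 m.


Formula: Cwp = Aw / (L * B)
Step 1 — L * B = 143.5 * 19.2 = 2755.2 m^2
Step 2 — Cwp = 1923.0 / 2755.2 ≈ 0.69795 (5 s.f.)

0.69795


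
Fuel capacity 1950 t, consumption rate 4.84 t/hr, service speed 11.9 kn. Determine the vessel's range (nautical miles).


Formula: endurance = fuel / rate; range = endurance * speed
Step 1 — endurance = 1950 / 4.84 = 402.8926 hours
Step 2 — range = 402.8926 * 11.9 ≈ 4794.4 nautical miles (5 s.f.)

4794.4 NM


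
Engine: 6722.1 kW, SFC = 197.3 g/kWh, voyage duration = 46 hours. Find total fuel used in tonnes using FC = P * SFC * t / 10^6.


Formula: FC (tonnes) = P * SFC * t / 1,000,000
Step 1 — P * SFC * t = 6722.1 * 197.3 * 46 = 61008435.18 g
Step 2 — FC (tonnes) = 61008435.18 / 1,000,000 ≈ 61.008 tonnes (5 s.f.)

61.008 tonnes


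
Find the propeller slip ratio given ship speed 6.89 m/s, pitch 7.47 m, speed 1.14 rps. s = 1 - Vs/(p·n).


Formula: s = 1 - Vs / (p * n)
Step 1 — p * n = 7.47 * 1.14 = 8.5158
Step 2 — Vs / (p*n) = 6.89 / 8.5158 = 0.809084 (6 d.p.)
Step 3 — s = 1 - 0.809084 = 0.190916

0.190916


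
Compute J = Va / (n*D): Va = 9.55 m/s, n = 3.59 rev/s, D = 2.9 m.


Formula: J = Va / (n * D)
Step 1 — n * D = 3.59 * 2.9 = 10.411
Step 2 — J = 9.55 / 10.411 ≈ 0.91730 (5 s.f.)

0.91730


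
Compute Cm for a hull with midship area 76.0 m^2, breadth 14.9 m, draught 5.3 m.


Formula: Cm = Am / (B * T)
Step 1 — B * T = 14.9 * 5.3 = 78.97 m^2
Step 2 — Cm = 76.0 / 78.97 ≈ 0.96239 (5 s.f.)

0.96239


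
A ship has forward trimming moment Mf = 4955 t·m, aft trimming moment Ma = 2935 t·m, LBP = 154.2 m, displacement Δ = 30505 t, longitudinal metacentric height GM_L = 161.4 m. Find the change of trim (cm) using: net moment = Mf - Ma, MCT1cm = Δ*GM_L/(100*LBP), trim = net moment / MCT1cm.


Formula: net trimming moment = Mf - Ma; MCT1cm = Δ*GM_L/(100*LBP); trim = net moment / MCT1cm
Step 1 — net trimming moment = 4955 - 2935 = 2020 t·m
Step 2 — MCT1cm = 30505 * 161.4 / (100 * 154.2) = 319.2936 t·m/cm
Step 3 — trim = 2020 / 319.2936 ≈ 6.3265 cm (5 s.f.)

6.3265 cm


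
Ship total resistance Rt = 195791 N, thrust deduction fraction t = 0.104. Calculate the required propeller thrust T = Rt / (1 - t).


Formula: T = Rt / (1 - t)
Step 1 — (1 - t) = 1 - 0.104 = 0.896
Step 2 — T = 195791 / 0.896 ≈ 218520 N (5 s.f.)

218520 N


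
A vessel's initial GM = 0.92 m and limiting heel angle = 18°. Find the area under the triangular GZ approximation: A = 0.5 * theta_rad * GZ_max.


Formula: GZ_max = GM * sin(theta); Area = 0.5 * theta_rad * GZ_max
Step 1 — GZ_max = 0.92 * sin(18°) = 0.92 * 0.309017 = 0.284296 m
Step 2 — theta_rad = 18 * pi/180 = 0.314159 rad
Step 3 — Area = 0.5 * 0.314159 * 0.284296 ≈ 0.044657 m·rad (5 s.f.)

0.044657 m·rad


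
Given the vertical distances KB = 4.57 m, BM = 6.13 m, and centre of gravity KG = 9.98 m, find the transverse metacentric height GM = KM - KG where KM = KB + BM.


Formula: GM = KB + BM - KG
Step 1 — KM = KB + BM = 4.57 + 6.13 = 10.7 m
Step 2 — GM = KM - KG = 10.7 - 9.98 = 0.72 m

0.72 m


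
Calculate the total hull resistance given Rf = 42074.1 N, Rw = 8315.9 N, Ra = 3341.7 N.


Formula: Rt = Rf + Rw + Ra
Substituting: Rt = 42074.1 + 8315.9 + 3341.7
Result: Rt = 53731.7 N

53731.7 N


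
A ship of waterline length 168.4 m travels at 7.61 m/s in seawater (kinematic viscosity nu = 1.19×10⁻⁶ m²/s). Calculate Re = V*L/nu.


Formula: Re = V * L / nu
Step 1 — V * L = 7.61 * 168.4 = 1281.524 m^2/s
Step 2 — Re = 1281.524 / 1.19e-6 = 1.08e+09

1.08e+09


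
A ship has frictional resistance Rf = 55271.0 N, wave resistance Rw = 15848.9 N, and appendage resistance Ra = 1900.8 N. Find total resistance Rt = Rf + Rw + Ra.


Formula: Rt = Rf + Rw + Ra
Substituting: Rt = 55271.0 + 15848.9 + 1900.8
Result: Rt = 73020.7 N

73020.7 N


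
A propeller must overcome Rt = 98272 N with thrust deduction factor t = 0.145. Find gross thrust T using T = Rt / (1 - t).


Formula: T = Rt / (1 - t)
Step 1 — (1 - t) = 1 - 0.145 = 0.855
Step 2 — T = 98272 / 0.855 ≈ 114940 N (5 s.f.)

114940 N


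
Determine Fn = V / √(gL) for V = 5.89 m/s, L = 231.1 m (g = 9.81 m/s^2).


Formula: Fn = V / sqrt(g * L)
Step 1 — g * L = 9.81 * 231.1 = 2267.091
Step 2 — sqrt(g * L) = sqrt(2267.091) = 47.613979
Step 3 — Fn = 5.89 / 47.613979 ≈ 0.12370 (5 s.f.)

0.12370


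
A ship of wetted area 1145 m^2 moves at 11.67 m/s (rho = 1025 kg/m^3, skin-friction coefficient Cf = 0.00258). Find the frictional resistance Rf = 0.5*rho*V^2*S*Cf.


Formula: Rf = 0.5 * rho * V^2 * S * Cf
Step 1 — V^2 = 11.67^2 = 136.1889
Step 2 — 0.5 * rho * V^2 = 0.5 * 1025 * 136.1889 = 69796.81125
Step 3 — Rf = 69796.81125 * 1145 * 0.00258 ≈ 206190 N (5 s.f.)

206190 N


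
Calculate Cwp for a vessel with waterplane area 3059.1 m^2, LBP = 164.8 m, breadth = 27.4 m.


Formula: Cwp = Aw / (L * B)
Step 1 — L * B = 164.8 * 27.4 = 4515.52 m^2
Step 2 — Cwp = 3059.1 / 4515.52 ≈ 0.67746 (5 s.f.)

0.67746


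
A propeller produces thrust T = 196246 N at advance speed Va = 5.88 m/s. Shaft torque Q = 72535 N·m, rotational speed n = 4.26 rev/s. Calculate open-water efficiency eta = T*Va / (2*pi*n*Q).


Formula: eta = T * Va / (2 * pi * n * Q)
Step 1 — numerator = T * Va = 196246 * 5.88 = 1153926.48
Step 2 — 2 * pi * n = 2 * pi * 4.26 = 26.766369
Step 3 — denominator = 26.766369 * 72535 = 1941498.58
Step 4 — eta = 1153926.48 / 1941498.58 ≈ 0.59435 (5 s.f.)

0.59435


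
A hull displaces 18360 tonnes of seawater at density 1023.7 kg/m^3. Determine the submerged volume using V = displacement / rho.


Formula: V = mass / rho
Step 1 — convert tonnes to kg: 18360 t * 1000 = 18360000 kg
Step 2 — V = 18360000 / 1023.7 ≈ 17935 m^3 (5 s.f.)

17935 m^3


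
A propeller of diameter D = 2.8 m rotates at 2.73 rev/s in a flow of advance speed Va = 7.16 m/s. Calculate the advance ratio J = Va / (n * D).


Formula: J = Va / (n * D)
Step 1 — n * D = 2.73 * 2.8 = 7.644
Step 2 — J = 7.16 / 7.644 ≈ 0.93668 (5 s.f.)

0.93668


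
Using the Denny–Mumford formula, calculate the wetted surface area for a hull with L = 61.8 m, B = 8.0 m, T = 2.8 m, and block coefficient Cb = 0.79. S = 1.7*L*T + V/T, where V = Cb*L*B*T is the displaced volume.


Formula: S = 1.7*L*T + V/T with V = Cb*L*B*T, i.e. S = L * (1.7*T + Cb*B)
Step 1 — 1.7*T = 1.7 * 2.8 = 4.76 m
Step 2 — Cb*B = 0.79 * 8.0 = 6.32 m
Step 3 — 1.7*T + Cb*B = 4.76 + 6.32 = 11.08 m
Step 4 — S = 61.8 * 11.08 ≈ 684.74 m^2 (5 s.f.)

684.74 m^2


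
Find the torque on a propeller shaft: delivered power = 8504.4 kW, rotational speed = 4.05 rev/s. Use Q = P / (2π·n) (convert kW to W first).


Formula: Q = P_W / (2 * pi * n)
Step 1 — P_W = 8504.4 kW * 1000 = 8504400.0 W
Step 2 — 2 * pi * n = 2 * pi * 4.05 = 25.4469
Step 3 — Q = 8504400.0 / 25.4469 ≈ 334200 N·m (5 s.f.)

334200 N·m


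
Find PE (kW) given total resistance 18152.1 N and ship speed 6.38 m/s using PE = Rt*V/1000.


Formula: PE = Rt * V / 1000 (kW)
Step 1 — PE (W) = 18152.1 * 6.38 = 115810.398 W
Step 2 — PE (kW) = 115810.398 / 1000 ≈ 115.81 kW (5 s.f.)

115.81 kW


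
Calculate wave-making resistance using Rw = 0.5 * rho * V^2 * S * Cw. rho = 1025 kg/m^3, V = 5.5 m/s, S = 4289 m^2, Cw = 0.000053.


Formula: Rw = 0.5 * rho * V^2 * S * Cw
Step 1 — V^2 = 5.5^2 = 30.25
Step 2 — 0.5 * rho * V^2 = 0.5 * 1025 * 30.25 = 15503.125
Step 3 — Rw = 15503.125 * 4289 * 0.000053 ≈ 3524.1 N (5 s.f.)

3524.1 N


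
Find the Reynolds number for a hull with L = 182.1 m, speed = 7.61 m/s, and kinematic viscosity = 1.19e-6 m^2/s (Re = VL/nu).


Formula: Re = V * L / nu
Step 1 — V * L = 7.61 * 182.1 = 1385.781 m^2/s
Step 2 — Re = 1385.781 / 1.19e-6 = 1.16e+09

1.16e+09


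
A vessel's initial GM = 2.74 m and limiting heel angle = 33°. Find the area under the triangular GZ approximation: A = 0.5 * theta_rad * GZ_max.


Formula: GZ_max = GM * sin(theta); Area = 0.5 * theta_rad * GZ_max
Step 1 — GZ_max = 2.74 * sin(33°) = 2.74 * 0.544639 = 1.492311 m
Step 2 — theta_rad = 33 * pi/180 = 0.575959 rad
Step 3 — Area = 0.5 * 0.575959 * 1.492311 ≈ 0.42975 m·rad (5 s.f.)

0.42975 m·rad


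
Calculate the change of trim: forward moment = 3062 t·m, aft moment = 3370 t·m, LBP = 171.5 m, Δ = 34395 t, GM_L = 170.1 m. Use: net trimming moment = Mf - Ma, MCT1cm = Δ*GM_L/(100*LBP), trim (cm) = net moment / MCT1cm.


Formula: net trimming moment = Mf - Ma; MCT1cm = Δ*GM_L/(100*LBP); trim = net moment / MCT1cm
Step 1 — net trimming moment = 3062 - 3370 = -308 t·m
Step 2 — MCT1cm = 34395 * 170.1 / (100 * 171.5) = 341.1422 t·m/cm
Step 3 — trim = -308 / 341.1422 ≈ -0.90285 cm (5 s.f.)

-0.90285 cm


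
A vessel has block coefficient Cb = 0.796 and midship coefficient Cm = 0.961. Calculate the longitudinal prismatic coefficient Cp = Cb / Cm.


Formula: Cp = Cb / Cm
Substituting: Cp = 0.796 / 0.961
Result: Cp ≈ 0.82830 (5 s.f.)

0.82830


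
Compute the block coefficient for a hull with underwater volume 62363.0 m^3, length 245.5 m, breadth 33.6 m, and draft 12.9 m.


Formula: Cb = V / (L * B * T)
Step 1 — L * B * T = 245.5 * 33.6 * 12.9 = 106409.52 m^3
Step 2 — Cb = 62363.0 / 106409.52 ≈ 0.58607 (5 s.f.)

0.58607


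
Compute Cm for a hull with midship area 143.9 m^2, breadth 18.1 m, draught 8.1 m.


Formula: Cm = Am / (B * T)
Step 1 — B * T = 18.1 * 8.1 = 146.61 m^2
Step 2 — Cm = 143.9 / 146.61 ≈ 0.98152 (5 s.f.)

0.98152


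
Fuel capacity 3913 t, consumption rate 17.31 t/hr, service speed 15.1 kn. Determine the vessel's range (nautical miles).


Formula: endurance = fuel / rate; range = endurance * speed
Step 1 — endurance = 3913 / 17.31 = 226.0543 hours
Step 2 — range = 226.0543 * 15.1 ≈ 3413.4 nautical miles (5 s.f.)

3413.4 NM


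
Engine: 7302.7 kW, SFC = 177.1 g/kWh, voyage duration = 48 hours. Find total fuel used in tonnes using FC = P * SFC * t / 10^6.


Formula: FC (tonnes) = P * SFC * t / 1,000,000
Step 1 — P * SFC * t = 7302.7 * 177.1 * 48 = 62078792.16 g
Step 2 — FC (tonnes) = 62078792.16 / 1,000,000 ≈ 62.079 tonnes (5 s.f.)

62.079 tonnes


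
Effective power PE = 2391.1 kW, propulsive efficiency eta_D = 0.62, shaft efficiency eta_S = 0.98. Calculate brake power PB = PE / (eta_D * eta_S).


Formula: PB = PE / (eta_D * eta_S)
Step 1 — combined efficiency = eta_D * eta_S = 0.62 * 0.98 = 0.6076
Step 2 — PB = 2391.1 / 0.6076 ≈ 3935.3 kW (5 s.f.)

3935.3 kW


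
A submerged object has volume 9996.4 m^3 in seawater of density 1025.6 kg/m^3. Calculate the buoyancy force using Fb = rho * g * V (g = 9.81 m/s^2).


Formula: Fb = rho * g * V
Substituting: Fb = 1025.6 * 9.81 * 9996.4
Intermediate: 1025.6 * 9.81 = 10061.136
Result: Fb = 10061.136 * 9996.4 ≈ 100580000 N (5 s.f.)

100580000 N


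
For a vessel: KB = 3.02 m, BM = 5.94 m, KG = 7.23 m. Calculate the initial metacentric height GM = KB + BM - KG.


Formula: GM = KB + BM - KG
Step 1 — KM = KB + BM = 3.02 + 5.94 = 8.96 m
Step 2 — GM = KM - KG = 8.96 - 7.23 = 1.73 m

1.73 m


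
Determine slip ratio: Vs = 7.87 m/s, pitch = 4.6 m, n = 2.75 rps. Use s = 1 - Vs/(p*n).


Formula: s = 1 - Vs / (p * n)
Step 1 — p * n = 4.6 * 2.75 = 12.65
Step 2 — Vs / (p*n) = 7.87 / 12.65 = 0.622134 (6 d.p.)
Step 3 — s = 1 - 0.622134 = 0.377866

0.377866


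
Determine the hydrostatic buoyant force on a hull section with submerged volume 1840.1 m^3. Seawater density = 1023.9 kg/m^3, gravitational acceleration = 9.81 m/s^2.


Formula: Fb = rho * g * V
Substituting: Fb = 1023.9 * 9.81 * 1840.1
Intermediate: 1023.9 * 9.81 = 10044.459
Result: Fb = 10044.459 * 1840.1 ≈ 18483000 N (5 s.f.)

18483000 N


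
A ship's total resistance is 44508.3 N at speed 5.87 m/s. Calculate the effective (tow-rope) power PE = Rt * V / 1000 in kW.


Formula: PE = Rt * V / 1000 (kW)
Step 1 — PE (W) = 44508.3 * 5.87 = 261263.721 W
Step 2 — PE (kW) = 261263.721 / 1000 ≈ 261.26 kW (5 s.f.)

261.26 kW


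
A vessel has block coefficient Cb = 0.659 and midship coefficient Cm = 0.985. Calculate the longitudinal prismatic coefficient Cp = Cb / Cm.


Formula: Cp = Cb / Cm
Substituting: Cp = 0.659 / 0.985
Result: Cp ≈ 0.66904 (5 s.f.)

0.66904


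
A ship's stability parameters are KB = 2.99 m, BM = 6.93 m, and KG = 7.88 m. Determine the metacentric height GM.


Formula: GM = KB + BM - KG
Step 1 — KM = KB + BM = 2.99 + 6.93 = 9.92 m
Step 2 — GM = KM - KG = 9.92 - 7.88 = 2.04 m

2.04 m


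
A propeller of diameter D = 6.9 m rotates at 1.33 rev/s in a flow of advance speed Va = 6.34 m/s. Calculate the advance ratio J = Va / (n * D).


Formula: J = Va / (n * D)
Step 1 — n * D = 1.33 * 6.9 = 9.177
Step 2 — J = 6.34 / 9.177 ≈ 0.69086 (5 s.f.)

0.69086


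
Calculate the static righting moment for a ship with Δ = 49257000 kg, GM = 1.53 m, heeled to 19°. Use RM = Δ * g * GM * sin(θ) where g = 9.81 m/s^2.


Formula: GZ = GM * sin(theta); RM = disp * g * GZ
Step 1 — GZ = 1.53 * sin(19°) = 1.53 * 0.325568 = 0.498119 m
Step 2 — RM = 49257000 * 9.81 * 0.498119 ≈ 240700000 N·m (5 s.f.)

240700000 N·m


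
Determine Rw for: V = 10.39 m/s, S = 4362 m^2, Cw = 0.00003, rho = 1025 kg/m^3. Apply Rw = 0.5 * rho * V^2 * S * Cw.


Formula: Rw = 0.5 * rho * V^2 * S * Cw
Step 1 — V^2 = 10.39^2 = 107.9521
Step 2 — 0.5 * rho * V^2 = 0.5 * 1025 * 107.9521 = 55325.45125
Step 3 — Rw = 55325.45125 * 4362 * 0.00003 ≈ 7239.9 N (5 s.f.)

7239.9 N


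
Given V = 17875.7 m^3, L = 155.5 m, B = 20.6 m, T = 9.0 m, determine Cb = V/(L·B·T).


Formula: Cb = V / (L * B * T)
Step 1 — L * B * T = 155.5 * 20.6 * 9.0 = 28829.7 m^3
Step 2 — Cb = 17875.7 / 28829.7 ≈ 0.62004 (5 s.f.)

0.62004


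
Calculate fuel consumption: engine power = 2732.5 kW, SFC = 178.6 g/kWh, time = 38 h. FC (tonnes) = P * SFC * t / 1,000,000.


Formula: FC (tonnes) = P * SFC * t / 1,000,000
Step 1 — P * SFC * t = 2732.5 * 178.6 * 38 = 18544931.0 g
Step 2 — FC (tonnes) = 18544931.0 / 1,000,000 ≈ 18.545 tonnes (5 s.f.)

18.545 tonnes


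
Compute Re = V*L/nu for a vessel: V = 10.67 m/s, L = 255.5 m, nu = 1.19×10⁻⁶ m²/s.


Formula: Re = V * L / nu
Step 1 — V * L = 10.67 * 255.5 = 2726.185 m^2/s
Step 2 — Re = 2726.185 / 1.19e-6 = 2.29e+09

2.29e+09


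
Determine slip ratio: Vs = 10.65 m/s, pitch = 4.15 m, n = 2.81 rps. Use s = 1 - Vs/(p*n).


Formula: s = 1 - Vs / (p * n)
Step 1 — p * n = 4.15 * 2.81 = 11.6615
Step 2 — Vs / (p*n) = 10.65 / 11.6615 = 0.913262 (6 d.p.)
Step 3 — s = 1 - 0.913262 = 0.086738

0.086738


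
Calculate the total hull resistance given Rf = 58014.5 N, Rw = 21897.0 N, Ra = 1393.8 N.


Formula: Rt = Rf + Rw + Ra
Substituting: Rt = 58014.5 + 21897.0 + 1393.8
Result: Rt = 81305.3 N

81305.3 N


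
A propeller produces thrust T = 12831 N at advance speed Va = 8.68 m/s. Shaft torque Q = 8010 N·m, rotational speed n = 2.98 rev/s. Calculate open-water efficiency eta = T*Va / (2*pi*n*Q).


Formula: eta = T * Va / (2 * pi * n * Q)
Step 1 — numerator = T * Va = 12831 * 8.68 = 111373.08
Step 2 — 2 * pi * n = 2 * pi * 2.98 = 18.723892
Step 3 — denominator = 18.723892 * 8010 = 149978.37
Step 4 — eta = 111373.08 / 149978.37 ≈ 0.74259 (5 s.f.)

0.74259


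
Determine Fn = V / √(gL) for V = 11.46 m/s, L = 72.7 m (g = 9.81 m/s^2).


Formula: Fn = V / sqrt(g * L)
Step 1 — g * L = 9.81 * 72.7 = 713.187
Step 2 — sqrt(g * L) = sqrt(713.187) = 26.705561
Step 3 — Fn = 11.46 / 26.705561 ≈ 0.42912 (5 s.f.)

0.42912


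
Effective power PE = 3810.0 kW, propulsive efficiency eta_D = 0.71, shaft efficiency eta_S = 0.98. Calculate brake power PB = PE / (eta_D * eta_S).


Formula: PB = PE / (eta_D * eta_S)
Step 1 — combined efficiency = eta_D * eta_S = 0.71 * 0.98 = 0.6958
Step 2 — PB = 3810.0 / 0.6958 ≈ 5475.7 kW (5 s.f.)

5475.7 kW


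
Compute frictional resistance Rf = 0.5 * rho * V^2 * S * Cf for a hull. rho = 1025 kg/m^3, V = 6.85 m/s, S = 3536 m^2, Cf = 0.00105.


Formula: Rf = 0.5 * rho * V^2 * S * Cf
Step 1 — V^2 = 6.85^2 = 46.9225
Step 2 — 0.5 * rho * V^2 = 0.5 * 1025 * 46.9225 = 24047.78125
Step 3 — Rf = 24047.78125 * 3536 * 0.00105 ≈ 89285 N (5 s.f.)

89285 N


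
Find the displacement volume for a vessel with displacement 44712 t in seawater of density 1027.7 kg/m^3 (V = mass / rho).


Formula: V = mass / rho
Step 1 — convert tonnes to kg: 44712 t * 1000 = 44712000 kg
Step 2 — V = 44712000 / 1027.7 ≈ 43507 m^3 (5 s.f.)

43507 m^3


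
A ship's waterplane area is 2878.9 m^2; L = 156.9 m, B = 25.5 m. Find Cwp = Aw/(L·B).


Formula: Cwp = Aw / (L * B)
Step 1 — L * B = 156.9 * 25.5 = 4000.95 m^2
Step 2 — Cwp = 2878.9 / 4000.95 ≈ 0.71955 (5 s.f.)

0.71955


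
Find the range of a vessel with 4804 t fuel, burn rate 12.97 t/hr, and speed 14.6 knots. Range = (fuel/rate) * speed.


Formula: endurance = fuel / rate; range = endurance * speed
Step 1 — endurance = 4804 / 12.97 = 370.3932 hours
Step 2 — range = 370.3932 * 14.6 ≈ 5407.7 nautical miles (5 s.f.)

5407.7 NM


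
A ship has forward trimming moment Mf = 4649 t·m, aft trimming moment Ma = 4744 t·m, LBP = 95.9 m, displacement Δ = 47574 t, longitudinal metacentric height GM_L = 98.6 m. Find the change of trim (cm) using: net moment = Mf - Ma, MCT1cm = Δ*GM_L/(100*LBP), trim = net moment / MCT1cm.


Formula: net trimming moment = Mf - Ma; MCT1cm = Δ*GM_L/(100*LBP); trim = net moment / MCT1cm
Step 1 — net trimming moment = 4649 - 4744 = -95 t·m
Step 2 — MCT1cm = 47574 * 98.6 / (100 * 95.9) = 489.1341 t·m/cm
Step 3 — trim = -95 / 489.1341 ≈ -0.19422 cm (5 s.f.)

-0.19422 cm


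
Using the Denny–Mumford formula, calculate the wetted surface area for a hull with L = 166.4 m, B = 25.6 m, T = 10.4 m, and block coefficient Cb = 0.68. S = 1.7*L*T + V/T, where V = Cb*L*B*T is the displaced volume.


Formula: S = 1.7*L*T + V/T with V = Cb*L*B*T, i.e. S = L * (1.7*T + Cb*B)
Step 1 — 1.7*T = 1.7 * 10.4 = 17.68 m
Step 2 — Cb*B = 0.68 * 25.6 = 17.408 m
Step 3 — 1.7*T + Cb*B = 17.68 + 17.408 = 35.088 m
Step 4 — S = 166.4 * 35.088 ≈ 5838.6 m^2 (5 s.f.)

5838.6 m^2


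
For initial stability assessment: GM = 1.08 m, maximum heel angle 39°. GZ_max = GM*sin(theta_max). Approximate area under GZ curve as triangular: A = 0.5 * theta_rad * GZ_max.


Formula: GZ_max = GM * sin(theta); Area = 0.5 * theta_rad * GZ_max
Step 1 — GZ_max = 1.08 * sin(39°) = 1.08 * 0.62932 = 0.679666 m
Step 2 — theta_rad = 39 * pi/180 = 0.680678 rad
Step 3 — Area = 0.5 * 0.680678 * 0.679666 ≈ 0.23132 m·rad (5 s.f.)

0.23132 m·rad


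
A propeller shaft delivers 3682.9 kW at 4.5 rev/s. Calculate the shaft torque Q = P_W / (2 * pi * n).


Formula: Q = P_W / (2 * pi * n)
Step 1 — P_W = 3682.9 kW * 1000 = 3682900.0 W
Step 2 — 2 * pi * n = 2 * pi * 4.5 = 28.274334
Step 3 — Q = 3682900.0 / 28.274334 ≈ 130260 N·m (5 s.f.)

130260 N·m


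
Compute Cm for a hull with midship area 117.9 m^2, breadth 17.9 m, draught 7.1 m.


Formula: Cm = Am / (B * T)
Step 1 — B * T = 17.9 * 7.1 = 127.09 m^2
Step 2 — Cm = 117.9 / 127.09 ≈ 0.92769 (5 s.f.)

0.92769


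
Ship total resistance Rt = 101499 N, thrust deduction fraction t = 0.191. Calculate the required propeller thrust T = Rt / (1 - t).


Formula: T = Rt / (1 - t)
Step 1 — (1 - t) = 1 - 0.191 = 0.809
Step 2 — T = 101499 / 0.809 ≈ 125460 N (5 s.f.)

125460 N


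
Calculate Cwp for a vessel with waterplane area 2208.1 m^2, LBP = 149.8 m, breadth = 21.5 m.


Formula: Cwp = Aw / (L * B)
Step 1 — L * B = 149.8 * 21.5 = 3220.7 m^2
Step 2 — Cwp = 2208.1 / 3220.7 ≈ 0.68560 (5 s.f.)

0.68560


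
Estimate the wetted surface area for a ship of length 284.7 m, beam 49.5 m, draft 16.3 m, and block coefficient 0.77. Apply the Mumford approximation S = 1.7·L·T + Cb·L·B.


Formula: S = 1.7*L*T + V/T with V = Cb*L*B*T, i.e. S = L * (1.7*T + Cb*B)
Step 1 — 1.7*T = 1.7 * 16.3 = 27.71 m
Step 2 — Cb*B = 0.77 * 49.5 = 38.115 m
Step 3 — 1.7*T + Cb*B = 27.71 + 38.115 = 65.825 m
Step 4 — S = 284.7 * 65.825 ≈ 18740 m^2 (5 s.f.)

18740 m^2


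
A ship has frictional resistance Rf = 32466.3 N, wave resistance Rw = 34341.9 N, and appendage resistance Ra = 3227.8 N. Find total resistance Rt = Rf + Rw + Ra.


Formula: Rt = Rf + Rw + Ra
Substituting: Rt = 32466.3 + 34341.9 + 3227.8
Result: Rt = 70036.0 N

70036.0 N


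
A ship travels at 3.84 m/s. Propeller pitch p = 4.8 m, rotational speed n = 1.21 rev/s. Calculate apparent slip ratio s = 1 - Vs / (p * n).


Formula: s = 1 - Vs / (p * n)
Step 1 — p * n = 4.8 * 1.21 = 5.808
Step 2 — Vs / (p*n) = 3.84 / 5.808 = 0.661157 (6 d.p.)
Step 3 — s = 1 - 0.661157 = 0.338843

0.338843


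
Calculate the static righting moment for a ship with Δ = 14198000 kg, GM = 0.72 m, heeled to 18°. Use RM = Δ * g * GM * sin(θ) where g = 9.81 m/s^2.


Formula: GZ = GM * sin(theta); RM = disp * g * GZ
Step 1 — GZ = 0.72 * sin(18°) = 0.72 * 0.309017 = 0.222492 m
Step 2 — RM = 14198000 * 9.81 * 0.222492 ≈ 30989000 N·m (5 s.f.)

30989000 N·m


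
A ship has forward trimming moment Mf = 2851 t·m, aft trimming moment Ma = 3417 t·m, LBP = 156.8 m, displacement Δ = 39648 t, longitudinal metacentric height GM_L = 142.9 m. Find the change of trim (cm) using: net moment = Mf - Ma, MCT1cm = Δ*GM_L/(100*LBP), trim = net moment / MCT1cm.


Formula: net trimming moment = Mf - Ma; MCT1cm = Δ*GM_L/(100*LBP); trim = net moment / MCT1cm
Step 1 — net trimming moment = 2851 - 3417 = -566 t·m
Step 2 — MCT1cm = 39648 * 142.9 / (100 * 156.8) = 361.3329 t·m/cm
Step 3 — trim = -566 / 361.3329 ≈ -1.5664 cm (5 s.f.)

-1.5664 cm
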